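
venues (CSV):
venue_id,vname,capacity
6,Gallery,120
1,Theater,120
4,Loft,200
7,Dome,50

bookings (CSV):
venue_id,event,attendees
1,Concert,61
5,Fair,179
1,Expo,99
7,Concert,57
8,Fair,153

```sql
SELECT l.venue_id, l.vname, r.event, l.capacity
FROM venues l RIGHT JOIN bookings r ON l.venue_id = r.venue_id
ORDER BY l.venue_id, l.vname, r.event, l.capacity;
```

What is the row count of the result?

5

RIGHT JOIN keeps every row from `bookings`; unmatched rows get NULL for `venues`'s columns.
Matching on l.venue_id = r.venue_id.
- l row (venue_id=6): no match.
- l row (venue_id=1): matches 2 r row(s) → 2 output row(s).
- l row (venue_id=4): no match.
- l row (venue_id=7): matches 1 r row(s) → 1 output row(s).
- 2 row(s) from r found no l partner → padded with NULL.
Total: 3 matched + 2 padded = 5 rows.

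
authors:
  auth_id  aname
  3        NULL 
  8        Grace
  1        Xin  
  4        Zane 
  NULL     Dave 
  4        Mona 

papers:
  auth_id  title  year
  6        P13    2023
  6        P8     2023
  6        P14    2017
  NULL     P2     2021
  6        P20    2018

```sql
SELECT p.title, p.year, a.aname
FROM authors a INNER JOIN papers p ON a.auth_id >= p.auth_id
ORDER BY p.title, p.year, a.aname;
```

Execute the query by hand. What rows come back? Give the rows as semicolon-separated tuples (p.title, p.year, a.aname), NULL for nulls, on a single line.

(P13, 2023, Grace); (P14, 2017, Grace); (P20, 2018, Grace); (P8, 2023, Grace)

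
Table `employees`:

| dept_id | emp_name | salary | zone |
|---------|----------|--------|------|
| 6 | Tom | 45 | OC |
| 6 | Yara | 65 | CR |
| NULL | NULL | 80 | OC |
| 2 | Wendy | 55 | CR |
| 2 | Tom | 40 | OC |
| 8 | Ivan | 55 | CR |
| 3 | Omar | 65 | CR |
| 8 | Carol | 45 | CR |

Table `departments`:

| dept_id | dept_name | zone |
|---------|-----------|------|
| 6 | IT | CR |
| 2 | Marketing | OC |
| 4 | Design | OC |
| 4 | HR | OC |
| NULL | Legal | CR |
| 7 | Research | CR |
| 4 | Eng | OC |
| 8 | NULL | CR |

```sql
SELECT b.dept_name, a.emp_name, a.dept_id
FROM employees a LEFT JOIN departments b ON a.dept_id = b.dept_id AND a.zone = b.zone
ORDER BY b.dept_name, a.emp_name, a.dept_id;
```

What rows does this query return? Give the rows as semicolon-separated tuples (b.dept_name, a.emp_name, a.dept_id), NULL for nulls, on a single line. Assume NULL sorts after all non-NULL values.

(IT, Yara, 6); (Marketing, Tom, 2); (NULL, Carol, 8); (NULL, Ivan, 8); (NULL, Omar, 3); (NULL, Tom, 6); (NULL, Wendy, 2); (NULL, NULL, NULL)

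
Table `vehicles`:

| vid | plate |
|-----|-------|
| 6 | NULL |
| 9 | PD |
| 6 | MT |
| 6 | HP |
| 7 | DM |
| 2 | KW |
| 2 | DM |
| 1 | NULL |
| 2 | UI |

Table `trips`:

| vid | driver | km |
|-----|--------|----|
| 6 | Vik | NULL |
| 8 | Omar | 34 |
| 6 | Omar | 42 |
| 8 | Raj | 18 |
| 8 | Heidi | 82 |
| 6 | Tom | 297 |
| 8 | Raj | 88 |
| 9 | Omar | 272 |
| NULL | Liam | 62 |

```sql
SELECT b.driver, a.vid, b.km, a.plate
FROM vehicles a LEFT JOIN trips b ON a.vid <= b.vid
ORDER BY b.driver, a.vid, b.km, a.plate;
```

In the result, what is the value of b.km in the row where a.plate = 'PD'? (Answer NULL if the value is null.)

272

LEFT JOIN keeps every row from `vehicles`; unmatched rows get NULL for `trips`'s columns.
Matching on a.vid <= b.vid. A NULL in a compared column never satisfies the condition.
- a (vid=6) pairs with 8 row(s) of b.
- a (vid=9) pairs with 1 row(s) of b.
- a (vid=6) pairs with 8 row(s) of b.
- a (vid=6) pairs with 8 row(s) of b.
- a (vid=7) pairs with 5 row(s) of b.
- a (vid=2) pairs with 8 row(s) of b.
- a (vid=2) pairs with 8 row(s) of b.
- a (vid=1) pairs with 8 row(s) of b.
- a (vid=2) pairs with 8 row(s) of b.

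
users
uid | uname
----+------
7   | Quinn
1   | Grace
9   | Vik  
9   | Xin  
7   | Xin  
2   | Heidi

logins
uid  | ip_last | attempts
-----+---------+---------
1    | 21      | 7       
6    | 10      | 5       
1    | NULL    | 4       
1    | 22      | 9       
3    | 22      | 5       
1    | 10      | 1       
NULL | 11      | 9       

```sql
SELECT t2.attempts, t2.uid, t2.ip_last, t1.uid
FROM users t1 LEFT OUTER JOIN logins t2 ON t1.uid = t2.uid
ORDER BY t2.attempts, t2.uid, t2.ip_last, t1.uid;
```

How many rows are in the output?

9

LEFT JOIN keeps every row from `users`; unmatched rows get NULL for `logins`'s columns.
Matching on t1.uid = t2.uid. A NULL in a compared column never satisfies the condition.
- uid=7: no t2 row matches, row kept with t2 columns NULL.
- uid=1: 4 matching t2 row(s), so 4 row(s) emitted.
- uid=9: no t2 row matches, row kept with t2 columns NULL.
- uid=9: no t2 row matches, row kept with t2 columns NULL.
- uid=7: no t2 row matches, row kept with t2 columns NULL.
- uid=2: no t2 row matches, row kept with t2 columns NULL.
Total: 4 matched + 5 padded = 9 rows.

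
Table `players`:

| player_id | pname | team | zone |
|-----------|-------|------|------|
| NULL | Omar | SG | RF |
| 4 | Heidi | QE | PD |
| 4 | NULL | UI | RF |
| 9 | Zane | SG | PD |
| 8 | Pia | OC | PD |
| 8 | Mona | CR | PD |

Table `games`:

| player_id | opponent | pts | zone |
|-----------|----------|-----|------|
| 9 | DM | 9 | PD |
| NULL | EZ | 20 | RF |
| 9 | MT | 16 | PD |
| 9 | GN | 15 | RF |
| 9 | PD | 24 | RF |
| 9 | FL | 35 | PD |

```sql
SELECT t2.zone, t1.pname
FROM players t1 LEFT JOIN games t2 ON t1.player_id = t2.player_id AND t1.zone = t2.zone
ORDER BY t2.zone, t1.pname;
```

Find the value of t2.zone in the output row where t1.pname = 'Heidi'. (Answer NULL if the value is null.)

LEFT JOIN keeps every row from `players`; unmatched rows get NULL for `games`'s columns.
Matching on t1.player_id = t2.player_id AND t1.zone = t2.zone. A NULL in a compared column never satisfies the condition.
- t1 row (player_id=NULL, zone=RF): no match → kept, t2 columns NULL.
- t1 row (player_id=4, zone=PD): no match → kept, t2 columns NULL.
- t1 row (player_id=4, zone=RF): no match → kept, t2 columns NULL.
- t1 row (player_id=9, zone=PD): matches 3 t2 row(s) → 3 output row(s).
- t1 row (player_id=8, zone=PD): no match → kept, t2 columns NULL.
- t1 row (player_id=8, zone=PD): no match → kept, t2 columns NULL.

NULL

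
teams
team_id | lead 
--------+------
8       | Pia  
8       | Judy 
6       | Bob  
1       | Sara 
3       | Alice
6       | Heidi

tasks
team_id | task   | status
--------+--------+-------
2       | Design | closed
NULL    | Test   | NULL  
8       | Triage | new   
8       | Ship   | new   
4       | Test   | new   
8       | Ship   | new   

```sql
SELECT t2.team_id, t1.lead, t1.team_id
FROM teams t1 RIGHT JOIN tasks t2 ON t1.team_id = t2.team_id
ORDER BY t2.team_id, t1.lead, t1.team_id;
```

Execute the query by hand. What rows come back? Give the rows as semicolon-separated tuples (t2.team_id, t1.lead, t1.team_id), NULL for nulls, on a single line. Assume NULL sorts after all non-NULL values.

(2, NULL, NULL); (4, NULL, NULL); (8, Judy, 8); (8, Judy, 8); (8, Judy, 8); (8, Pia, 8); (8, Pia, 8); (8, Pia, 8); (NULL, NULL, NULL)

RIGHT JOIN keeps every row from `tasks`; unmatched rows get NULL for `teams`'s columns.
Matching on t1.team_id = t2.team_id. A NULL in a compared column never satisfies the condition.
- t1[0] team_id=8 → 3 match(es) in t2 → 3 row(s).
- t1[1] team_id=8 → 3 match(es) in t2 → 3 row(s).
- t1[2] team_id=6 → no match.
- t1[3] team_id=1 → no match.
- t1[4] team_id=3 → no match.
- t1[5] team_id=6 → no match.
- 3 t2 row(s) had no t1 match → kept, t1 columns NULL.
After projecting and ordering:
t2.team_id | t1.lead | t1.team_id
2 | NULL | NULL
4 | NULL | NULL
8 | Judy | 8
8 | Judy | 8
8 | Judy | 8
8 | Pia | 8
8 | Pia | 8
8 | Pia | 8
NULL | NULL | NULL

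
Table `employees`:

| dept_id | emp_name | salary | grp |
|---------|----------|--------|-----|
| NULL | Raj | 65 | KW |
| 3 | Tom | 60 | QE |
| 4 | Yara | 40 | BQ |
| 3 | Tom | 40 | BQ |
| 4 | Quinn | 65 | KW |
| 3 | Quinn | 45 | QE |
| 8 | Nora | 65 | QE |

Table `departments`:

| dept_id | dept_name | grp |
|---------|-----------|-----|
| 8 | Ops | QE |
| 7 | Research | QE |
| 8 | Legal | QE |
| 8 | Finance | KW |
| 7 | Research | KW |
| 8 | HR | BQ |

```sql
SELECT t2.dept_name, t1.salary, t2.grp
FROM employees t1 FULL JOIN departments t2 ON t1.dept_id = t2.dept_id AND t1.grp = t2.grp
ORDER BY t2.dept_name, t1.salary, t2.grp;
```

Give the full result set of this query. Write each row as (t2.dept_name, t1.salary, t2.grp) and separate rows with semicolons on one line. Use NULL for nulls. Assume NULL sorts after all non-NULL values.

FULL OUTER JOIN keeps every row from both sides; unmatched rows get NULL for the other side's columns.
Matching on t1.dept_id = t2.dept_id AND t1.grp = t2.grp. A NULL in a compared column never satisfies the condition.
- t1 (dept_id=NULL, grp=KW) has no partner → padded with NULL.
- t1 (dept_id=3, grp=QE) has no partner → padded with NULL.
- t1 (dept_id=4, grp=BQ) has no partner → padded with NULL.
- t1 (dept_id=3, grp=BQ) has no partner → padded with NULL.
- t1 (dept_id=4, grp=KW) has no partner → padded with NULL.
- t1 (dept_id=3, grp=QE) has no partner → padded with NULL.
- t1 (dept_id=8, grp=QE) pairs with 2 row(s) of t2.
- plus 4 unmatched t2 row(s), each kept with NULL t1 columns.

(Finance, NULL, KW); (HR, NULL, BQ); (Legal, 65, QE); (Ops, 65, QE); (Research, NULL, KW); (Research, NULL, QE); (NULL, 40, NULL); (NULL, 40, NULL); (NULL, 45, NULL); (NULL, 60, NULL); (NULL, 65, NULL); (NULL, 65, NULL)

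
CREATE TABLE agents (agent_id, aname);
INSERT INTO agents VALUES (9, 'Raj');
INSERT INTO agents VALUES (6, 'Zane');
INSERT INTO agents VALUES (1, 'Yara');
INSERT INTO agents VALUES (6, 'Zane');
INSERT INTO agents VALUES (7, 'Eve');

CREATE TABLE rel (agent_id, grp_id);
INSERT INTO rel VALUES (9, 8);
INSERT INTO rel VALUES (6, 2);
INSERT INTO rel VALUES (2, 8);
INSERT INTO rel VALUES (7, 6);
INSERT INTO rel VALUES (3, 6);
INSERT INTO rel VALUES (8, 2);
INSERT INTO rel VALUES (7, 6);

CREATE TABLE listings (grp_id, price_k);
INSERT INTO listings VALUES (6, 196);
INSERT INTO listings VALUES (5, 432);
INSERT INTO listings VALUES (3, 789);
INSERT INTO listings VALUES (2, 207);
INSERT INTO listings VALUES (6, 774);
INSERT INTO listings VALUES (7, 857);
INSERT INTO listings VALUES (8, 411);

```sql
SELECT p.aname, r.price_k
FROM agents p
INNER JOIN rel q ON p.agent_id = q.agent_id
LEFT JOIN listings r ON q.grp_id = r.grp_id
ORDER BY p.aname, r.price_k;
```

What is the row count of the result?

Evaluate left to right. First `agents p INNER JOIN rel q` on agent_id: 5 row(s).
Then LEFT JOIN `listings r` on grp_id: each of those 5 rows is kept; rows whose q.grp_id has no match in r get NULL for r's columns.
Result: 7 row(s).

7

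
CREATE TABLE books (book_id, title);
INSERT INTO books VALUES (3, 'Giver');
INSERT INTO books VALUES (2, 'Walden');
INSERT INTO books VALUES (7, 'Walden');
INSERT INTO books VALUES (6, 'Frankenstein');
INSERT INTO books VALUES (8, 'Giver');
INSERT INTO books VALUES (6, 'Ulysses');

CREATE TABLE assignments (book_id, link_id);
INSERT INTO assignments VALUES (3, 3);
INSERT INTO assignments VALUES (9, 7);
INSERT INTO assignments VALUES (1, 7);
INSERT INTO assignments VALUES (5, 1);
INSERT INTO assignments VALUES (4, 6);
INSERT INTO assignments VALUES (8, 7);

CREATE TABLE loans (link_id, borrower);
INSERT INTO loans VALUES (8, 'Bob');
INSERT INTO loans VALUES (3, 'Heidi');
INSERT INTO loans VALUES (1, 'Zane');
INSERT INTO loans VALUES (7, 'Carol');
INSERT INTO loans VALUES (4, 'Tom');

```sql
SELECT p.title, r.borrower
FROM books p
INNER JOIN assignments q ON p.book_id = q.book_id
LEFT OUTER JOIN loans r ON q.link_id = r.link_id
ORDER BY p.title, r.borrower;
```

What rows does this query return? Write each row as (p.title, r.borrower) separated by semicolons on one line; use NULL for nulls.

(Giver, Carol); (Giver, Heidi)

Joins associate left-to-right: books INNER JOIN assignments on book_id gives 2 intermediate row(s).
Then LEFT JOIN `loans r` on link_id: each of those 2 rows is kept; rows whose q.link_id has no match in r get NULL for r's columns.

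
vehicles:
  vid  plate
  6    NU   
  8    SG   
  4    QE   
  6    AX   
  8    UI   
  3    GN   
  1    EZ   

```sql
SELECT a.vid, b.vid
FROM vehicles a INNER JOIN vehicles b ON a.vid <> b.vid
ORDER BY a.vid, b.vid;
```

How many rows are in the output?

38

INNER JOIN keeps only pairs where the ON condition holds.
Matching on a.vid <> b.vid.
- a row (vid=6): matches 5 b row(s) → 5 output row(s).
- a row (vid=8): matches 5 b row(s) → 5 output row(s).
- a row (vid=4): matches 6 b row(s) → 6 output row(s).
- a row (vid=6): matches 5 b row(s) → 5 output row(s).
- a row (vid=8): matches 5 b row(s) → 5 output row(s).
- a row (vid=3): matches 6 b row(s) → 6 output row(s).
- a row (vid=1): matches 6 b row(s) → 6 output row(s).
Total: 38 rows.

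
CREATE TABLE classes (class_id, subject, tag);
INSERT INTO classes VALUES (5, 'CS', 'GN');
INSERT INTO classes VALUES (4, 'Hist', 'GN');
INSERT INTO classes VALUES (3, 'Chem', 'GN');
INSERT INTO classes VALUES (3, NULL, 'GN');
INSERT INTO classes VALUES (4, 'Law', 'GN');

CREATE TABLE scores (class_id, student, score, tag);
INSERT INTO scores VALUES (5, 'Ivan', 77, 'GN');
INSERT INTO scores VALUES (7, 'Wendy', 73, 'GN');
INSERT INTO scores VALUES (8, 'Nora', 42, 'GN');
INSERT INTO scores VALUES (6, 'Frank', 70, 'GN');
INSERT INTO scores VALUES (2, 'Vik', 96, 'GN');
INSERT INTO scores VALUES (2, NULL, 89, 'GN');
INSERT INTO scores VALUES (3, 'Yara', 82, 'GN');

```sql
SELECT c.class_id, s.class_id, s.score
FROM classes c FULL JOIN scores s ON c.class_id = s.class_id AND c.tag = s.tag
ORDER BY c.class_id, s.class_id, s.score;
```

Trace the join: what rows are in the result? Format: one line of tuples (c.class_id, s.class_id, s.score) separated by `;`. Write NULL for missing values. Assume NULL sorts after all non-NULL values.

(3, 3, 82); (3, 3, 82); (4, NULL, NULL); (4, NULL, NULL); (5, 5, 77); (NULL, 2, 89); (NULL, 2, 96); (NULL, 6, 70); (NULL, 7, 73); (NULL, 8, 42)

FULL OUTER JOIN keeps every row from both sides; unmatched rows get NULL for the other side's columns.
Matching on c.class_id = s.class_id AND c.tag = s.tag.
- c (class_id=5, tag=GN) pairs with 1 row(s) of s.
- c (class_id=4, tag=GN) has no partner → padded with NULL.
- c (class_id=3, tag=GN) pairs with 1 row(s) of s.
- c (class_id=3, tag=GN) pairs with 1 row(s) of s.
- c (class_id=4, tag=GN) has no partner → padded with NULL.
- 5 row(s) from s found no c partner → padded with NULL.
After projecting and ordering:
c.class_id | s.class_id | s.score
3 | 3 | 82
3 | 3 | 82
4 | NULL | NULL
4 | NULL | NULL
5 | 5 | 77
NULL | 2 | 89
NULL | 2 | 96
NULL | 6 | 70
NULL | 7 | 73
NULL | 8 | 42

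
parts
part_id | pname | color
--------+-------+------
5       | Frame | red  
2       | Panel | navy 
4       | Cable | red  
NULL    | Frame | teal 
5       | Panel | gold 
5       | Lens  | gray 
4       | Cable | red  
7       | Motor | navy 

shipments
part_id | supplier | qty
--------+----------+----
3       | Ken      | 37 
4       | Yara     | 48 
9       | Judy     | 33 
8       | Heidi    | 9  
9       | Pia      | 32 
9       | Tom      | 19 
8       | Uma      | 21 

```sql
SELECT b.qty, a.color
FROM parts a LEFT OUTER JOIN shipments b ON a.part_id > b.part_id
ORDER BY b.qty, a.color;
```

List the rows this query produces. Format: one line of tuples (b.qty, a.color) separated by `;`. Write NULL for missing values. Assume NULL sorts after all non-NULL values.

(37, gold); (37, gray); (37, navy); (37, red); (37, red); (37, red); (48, gold); (48, gray); (48, navy); (48, red); (NULL, navy); (NULL, teal)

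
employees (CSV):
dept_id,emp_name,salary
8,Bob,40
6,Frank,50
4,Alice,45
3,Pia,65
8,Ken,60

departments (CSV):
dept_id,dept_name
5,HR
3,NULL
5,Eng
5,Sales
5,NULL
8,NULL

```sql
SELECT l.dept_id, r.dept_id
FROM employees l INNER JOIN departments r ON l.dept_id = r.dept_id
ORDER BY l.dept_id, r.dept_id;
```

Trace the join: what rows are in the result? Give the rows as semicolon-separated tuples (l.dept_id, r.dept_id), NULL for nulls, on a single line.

(3, 3); (8, 8); (8, 8)

INNER JOIN keeps only pairs where the ON condition holds.
Matching on l.dept_id = r.dept_id.
Matched pairs: 3.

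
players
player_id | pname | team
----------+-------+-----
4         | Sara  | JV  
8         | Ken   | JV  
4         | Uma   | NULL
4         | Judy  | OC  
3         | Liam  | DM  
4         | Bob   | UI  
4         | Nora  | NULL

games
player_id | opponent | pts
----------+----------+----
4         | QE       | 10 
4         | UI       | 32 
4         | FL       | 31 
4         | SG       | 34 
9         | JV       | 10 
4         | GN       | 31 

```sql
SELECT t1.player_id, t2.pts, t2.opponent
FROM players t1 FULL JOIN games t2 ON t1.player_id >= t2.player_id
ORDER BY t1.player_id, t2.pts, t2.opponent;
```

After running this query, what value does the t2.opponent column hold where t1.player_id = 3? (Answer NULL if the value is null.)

NULL

FULL OUTER JOIN keeps every row from both sides; unmatched rows get NULL for the other side's columns.
Matching on t1.player_id >= t2.player_id.
- player_id=4: 5 matching t2 row(s), so 5 row(s) emitted.
- player_id=8: 5 matching t2 row(s), so 5 row(s) emitted.
- player_id=4: 5 matching t2 row(s), so 5 row(s) emitted.
- player_id=4: 5 matching t2 row(s), so 5 row(s) emitted.
- player_id=3: no t2 row matches, row kept with t2 columns NULL.
- player_id=4: 5 matching t2 row(s), so 5 row(s) emitted.
- player_id=4: 5 matching t2 row(s), so 5 row(s) emitted.
- 1 row(s) from t2 found no t1 partner → padded with NULL.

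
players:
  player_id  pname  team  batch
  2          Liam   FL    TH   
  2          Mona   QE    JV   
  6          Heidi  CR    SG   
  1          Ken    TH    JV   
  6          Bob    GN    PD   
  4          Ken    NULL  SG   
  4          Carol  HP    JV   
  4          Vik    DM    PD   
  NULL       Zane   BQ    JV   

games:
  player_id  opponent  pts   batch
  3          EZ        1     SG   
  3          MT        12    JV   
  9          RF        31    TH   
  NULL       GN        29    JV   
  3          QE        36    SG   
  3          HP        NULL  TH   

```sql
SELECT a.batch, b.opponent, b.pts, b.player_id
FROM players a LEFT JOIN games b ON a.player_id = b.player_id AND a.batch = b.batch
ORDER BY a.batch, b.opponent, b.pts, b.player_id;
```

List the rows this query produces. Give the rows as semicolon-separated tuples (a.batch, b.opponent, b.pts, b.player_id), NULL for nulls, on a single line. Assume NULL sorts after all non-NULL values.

LEFT JOIN keeps every row from `players`; unmatched rows get NULL for `games`'s columns.
Matching on a.player_id = b.player_id AND a.batch = b.batch. A NULL in a compared column never satisfies the condition.
- a (player_id=2, batch=TH) has no partner → padded with NULL.
- a (player_id=2, batch=JV) has no partner → padded with NULL.
- a (player_id=6, batch=SG) has no partner → padded with NULL.
- a (player_id=1, batch=JV) has no partner → padded with NULL.
- a (player_id=6, batch=PD) has no partner → padded with NULL.
- a (player_id=4, batch=SG) has no partner → padded with NULL.
- a (player_id=4, batch=JV) has no partner → padded with NULL.
- a (player_id=4, batch=PD) has no partner → padded with NULL.
- a (player_id=NULL, batch=JV) has no partner → padded with NULL.
After projecting and ordering:
a.batch | b.opponent | b.pts | b.player_id
JV | NULL | NULL | NULL
JV | NULL | NULL | NULL
JV | NULL | NULL | NULL
JV | NULL | NULL | NULL
PD | NULL | NULL | NULL
PD | NULL | NULL | NULL
SG | NULL | NULL | NULL
SG | NULL | NULL | NULL
TH | NULL | NULL | NULL

(JV, NULL, NULL, NULL); (JV, NULL, NULL, NULL); (JV, NULL, NULL, NULL); (JV, NULL, NULL, NULL); (PD, NULL, NULL, NULL); (PD, NULL, NULL, NULL); (SG, NULL, NULL, NULL); (SG, NULL, NULL, NULL); (TH, NULL, NULL, NULL)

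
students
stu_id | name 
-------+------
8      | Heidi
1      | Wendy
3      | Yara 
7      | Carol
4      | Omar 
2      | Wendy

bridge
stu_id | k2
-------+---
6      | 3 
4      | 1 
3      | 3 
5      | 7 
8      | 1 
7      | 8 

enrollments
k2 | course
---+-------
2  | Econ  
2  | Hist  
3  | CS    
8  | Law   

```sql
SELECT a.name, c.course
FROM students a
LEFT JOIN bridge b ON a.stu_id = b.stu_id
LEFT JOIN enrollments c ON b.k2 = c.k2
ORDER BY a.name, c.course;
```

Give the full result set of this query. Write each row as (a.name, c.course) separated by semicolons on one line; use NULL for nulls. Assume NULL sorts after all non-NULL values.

Evaluate left to right. First `students a LEFT JOIN bridge b` on stu_id: 6 row(s).
Then LEFT JOIN `enrollments c` on k2: each of those 6 rows is kept; rows whose b.k2 has no match in c get NULL for c's columns.

(Carol, Law); (Heidi, NULL); (Omar, NULL); (Wendy, NULL); (Wendy, NULL); (Yara, CS)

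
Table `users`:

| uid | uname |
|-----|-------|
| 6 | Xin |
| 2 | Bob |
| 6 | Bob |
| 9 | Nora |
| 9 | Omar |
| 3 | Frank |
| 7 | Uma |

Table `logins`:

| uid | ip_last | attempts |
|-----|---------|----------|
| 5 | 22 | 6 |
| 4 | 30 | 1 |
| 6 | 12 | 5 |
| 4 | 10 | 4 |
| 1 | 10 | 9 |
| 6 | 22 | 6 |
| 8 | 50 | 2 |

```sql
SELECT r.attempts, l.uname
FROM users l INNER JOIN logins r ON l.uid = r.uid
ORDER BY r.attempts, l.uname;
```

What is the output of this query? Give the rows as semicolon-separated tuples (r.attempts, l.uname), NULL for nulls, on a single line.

(5, Bob); (5, Xin); (6, Bob); (6, Xin)

INNER JOIN keeps only pairs where the ON condition holds.
Matching on l.uid = r.uid.
Matched pairs: 4.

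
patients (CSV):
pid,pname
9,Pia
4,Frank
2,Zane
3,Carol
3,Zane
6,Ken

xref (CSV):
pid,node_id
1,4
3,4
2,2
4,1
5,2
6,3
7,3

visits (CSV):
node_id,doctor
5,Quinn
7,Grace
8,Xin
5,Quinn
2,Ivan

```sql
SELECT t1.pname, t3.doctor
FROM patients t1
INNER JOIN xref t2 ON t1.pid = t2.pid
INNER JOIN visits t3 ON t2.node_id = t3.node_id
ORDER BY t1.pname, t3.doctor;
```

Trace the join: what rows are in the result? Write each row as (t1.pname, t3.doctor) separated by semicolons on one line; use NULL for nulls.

(Zane, Ivan)

Joins associate left-to-right: patients INNER JOIN xref on pid gives 5 intermediate row(s).
Then INNER JOIN `visits t3` on node_id: keep only rows whose t2.node_id appears in t3.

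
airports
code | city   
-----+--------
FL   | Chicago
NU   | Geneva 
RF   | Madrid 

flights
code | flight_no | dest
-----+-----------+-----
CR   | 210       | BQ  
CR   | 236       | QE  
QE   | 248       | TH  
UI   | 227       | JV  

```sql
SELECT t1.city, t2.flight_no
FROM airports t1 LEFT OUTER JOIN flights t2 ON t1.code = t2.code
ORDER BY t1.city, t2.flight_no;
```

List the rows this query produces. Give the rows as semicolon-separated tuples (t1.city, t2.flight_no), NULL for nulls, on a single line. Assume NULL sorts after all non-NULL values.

(Chicago, NULL); (Geneva, NULL); (Madrid, NULL)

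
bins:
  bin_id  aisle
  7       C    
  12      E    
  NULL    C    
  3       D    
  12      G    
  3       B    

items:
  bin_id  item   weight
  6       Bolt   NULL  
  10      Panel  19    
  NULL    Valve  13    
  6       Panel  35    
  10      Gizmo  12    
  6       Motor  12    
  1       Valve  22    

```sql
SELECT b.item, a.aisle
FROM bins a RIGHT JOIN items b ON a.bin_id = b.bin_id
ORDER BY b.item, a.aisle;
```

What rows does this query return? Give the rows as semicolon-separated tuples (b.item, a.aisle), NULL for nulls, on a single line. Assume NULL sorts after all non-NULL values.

(Bolt, NULL); (Gizmo, NULL); (Motor, NULL); (Panel, NULL); (Panel, NULL); (Valve, NULL); (Valve, NULL)

RIGHT JOIN keeps every row from `items`; unmatched rows get NULL for `bins`'s columns.
Matching on a.bin_id = b.bin_id. A NULL in a compared column never satisfies the condition.
- a[0] bin_id=7 → no match.
- a[1] bin_id=12 → no match.
- a[2] bin_id=NULL → no match.
- a[3] bin_id=3 → no match.
- a[4] bin_id=12 → no match.
- a[5] bin_id=3 → no match.
- 7 row(s) from b found no a partner → padded with NULL.
After projecting and ordering:
b.item | a.aisle
Bolt | NULL
Gizmo | NULL
Motor | NULL
Panel | NULL
Panel | NULL
Valve | NULL
Valve | NULL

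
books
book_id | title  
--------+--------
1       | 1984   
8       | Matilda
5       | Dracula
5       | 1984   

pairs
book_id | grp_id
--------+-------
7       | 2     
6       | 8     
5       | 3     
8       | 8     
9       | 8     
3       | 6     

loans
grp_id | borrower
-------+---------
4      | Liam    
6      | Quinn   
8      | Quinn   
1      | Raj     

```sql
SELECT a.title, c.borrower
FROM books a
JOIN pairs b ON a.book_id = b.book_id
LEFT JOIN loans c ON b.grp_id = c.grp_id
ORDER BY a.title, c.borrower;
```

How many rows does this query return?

3

Evaluate left to right. First `books a INNER JOIN pairs b` on book_id: 3 row(s).
Then LEFT JOIN `loans c` on grp_id: each of those 3 rows is kept; rows whose b.grp_id has no match in c get NULL for c's columns.
Result: 3 row(s).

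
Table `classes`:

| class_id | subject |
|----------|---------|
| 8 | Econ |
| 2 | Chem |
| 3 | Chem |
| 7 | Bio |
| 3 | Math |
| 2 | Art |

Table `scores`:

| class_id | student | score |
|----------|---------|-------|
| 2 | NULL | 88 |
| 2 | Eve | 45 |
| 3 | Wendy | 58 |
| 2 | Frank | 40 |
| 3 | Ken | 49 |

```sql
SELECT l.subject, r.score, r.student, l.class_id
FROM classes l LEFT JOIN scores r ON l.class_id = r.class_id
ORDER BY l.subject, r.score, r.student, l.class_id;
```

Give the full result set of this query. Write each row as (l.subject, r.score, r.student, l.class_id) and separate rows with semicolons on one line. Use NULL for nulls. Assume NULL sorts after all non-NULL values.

LEFT JOIN keeps every row from `classes`; unmatched rows get NULL for `scores`'s columns.
Matching on l.class_id = r.class_id.
Matched pairs: 10; unmatched l rows kept: 2.

(Art, 40, Frank, 2); (Art, 45, Eve, 2); (Art, 88, NULL, 2); (Bio, NULL, NULL, 7); (Chem, 40, Frank, 2); (Chem, 45, Eve, 2); (Chem, 49, Ken, 3); (Chem, 58, Wendy, 3); (Chem, 88, NULL, 2); (Econ, NULL, NULL, 8); (Math, 49, Ken, 3); (Math, 58, Wendy, 3)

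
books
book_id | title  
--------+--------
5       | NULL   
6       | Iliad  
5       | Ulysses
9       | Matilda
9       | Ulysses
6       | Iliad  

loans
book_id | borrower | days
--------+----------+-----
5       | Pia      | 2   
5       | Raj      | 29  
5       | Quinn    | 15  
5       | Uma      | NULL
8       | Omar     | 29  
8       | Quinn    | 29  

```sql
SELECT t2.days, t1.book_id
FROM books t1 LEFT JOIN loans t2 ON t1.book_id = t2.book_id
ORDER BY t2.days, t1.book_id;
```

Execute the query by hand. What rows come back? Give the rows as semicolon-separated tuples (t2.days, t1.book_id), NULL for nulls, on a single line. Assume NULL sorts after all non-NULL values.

(2, 5); (2, 5); (15, 5); (15, 5); (29, 5); (29, 5); (NULL, 5); (NULL, 5); (NULL, 6); (NULL, 6); (NULL, 9); (NULL, 9)

LEFT JOIN keeps every row from `books`; unmatched rows get NULL for `loans`'s columns.
Matching on t1.book_id = t2.book_id.
Matched pairs: 8; unmatched t1 rows kept: 4.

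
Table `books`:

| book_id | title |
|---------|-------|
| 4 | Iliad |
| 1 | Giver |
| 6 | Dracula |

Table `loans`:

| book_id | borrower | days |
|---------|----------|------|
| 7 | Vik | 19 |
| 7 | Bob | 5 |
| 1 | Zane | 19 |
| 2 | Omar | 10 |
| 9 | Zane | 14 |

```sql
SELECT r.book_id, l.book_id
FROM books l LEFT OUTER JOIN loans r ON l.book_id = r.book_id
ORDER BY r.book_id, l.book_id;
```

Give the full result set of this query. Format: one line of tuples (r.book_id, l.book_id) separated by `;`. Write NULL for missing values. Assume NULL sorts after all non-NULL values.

(1, 1); (NULL, 4); (NULL, 6)

LEFT JOIN keeps every row from `books`; unmatched rows get NULL for `loans`'s columns.
Matching on l.book_id = r.book_id.
- l[0] book_id=4 → no match; kept with NULLs on the r side.
- l[1] book_id=1 → 1 match(es) in r → 1 row(s).
- l[2] book_id=6 → no match; kept with NULLs on the r side.
After projecting and ordering:
r.book_id | l.book_id
1 | 1
NULL | 4
NULL | 6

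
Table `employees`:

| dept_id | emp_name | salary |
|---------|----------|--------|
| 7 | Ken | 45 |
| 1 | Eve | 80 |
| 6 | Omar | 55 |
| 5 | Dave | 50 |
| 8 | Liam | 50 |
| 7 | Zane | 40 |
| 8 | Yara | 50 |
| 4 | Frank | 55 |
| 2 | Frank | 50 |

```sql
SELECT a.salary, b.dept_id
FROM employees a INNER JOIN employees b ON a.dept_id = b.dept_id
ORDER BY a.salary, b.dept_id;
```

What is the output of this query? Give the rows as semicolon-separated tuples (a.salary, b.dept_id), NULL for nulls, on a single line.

INNER JOIN keeps only pairs where the ON condition holds.
Matching on a.dept_id = b.dept_id.
- dept_id=7: 2 matching b row(s), so 2 row(s) emitted.
- dept_id=1: 1 matching b row(s), so 1 row(s) emitted.
- dept_id=6: 1 matching b row(s), so 1 row(s) emitted.
- dept_id=5: 1 matching b row(s), so 1 row(s) emitted.
- dept_id=8: 2 matching b row(s), so 2 row(s) emitted.
- dept_id=7: 2 matching b row(s), so 2 row(s) emitted.
- dept_id=8: 2 matching b row(s), so 2 row(s) emitted.
- dept_id=4: 1 matching b row(s), so 1 row(s) emitted.
- dept_id=2: 1 matching b row(s), so 1 row(s) emitted.

(40, 7); (40, 7); (45, 7); (45, 7); (50, 2); (50, 5); (50, 8); (50, 8); (50, 8); (50, 8); (55, 4); (55, 6); (80, 1)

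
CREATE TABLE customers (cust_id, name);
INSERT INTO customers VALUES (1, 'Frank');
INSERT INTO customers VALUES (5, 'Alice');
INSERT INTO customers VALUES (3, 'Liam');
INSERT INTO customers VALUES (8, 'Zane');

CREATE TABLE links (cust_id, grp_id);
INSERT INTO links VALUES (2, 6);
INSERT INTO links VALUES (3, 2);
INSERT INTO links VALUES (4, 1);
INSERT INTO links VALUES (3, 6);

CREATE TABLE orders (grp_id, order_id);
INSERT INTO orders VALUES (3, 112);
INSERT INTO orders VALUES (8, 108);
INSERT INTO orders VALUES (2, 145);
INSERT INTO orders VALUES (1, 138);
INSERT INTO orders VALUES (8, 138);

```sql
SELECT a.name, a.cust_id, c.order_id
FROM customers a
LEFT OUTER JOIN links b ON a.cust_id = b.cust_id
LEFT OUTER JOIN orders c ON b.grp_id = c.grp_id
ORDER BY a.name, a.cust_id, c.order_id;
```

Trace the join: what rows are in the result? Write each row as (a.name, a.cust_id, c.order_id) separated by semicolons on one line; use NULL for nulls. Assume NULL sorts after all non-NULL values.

(Alice, 5, NULL); (Frank, 1, NULL); (Liam, 3, 145); (Liam, 3, NULL); (Zane, 8, NULL)

Evaluate left to right. First `customers a LEFT JOIN links b` on cust_id: 5 row(s).
Then LEFT JOIN `orders c` on grp_id: each of those 5 rows is kept; rows whose b.grp_id has no match in c get NULL for c's columns.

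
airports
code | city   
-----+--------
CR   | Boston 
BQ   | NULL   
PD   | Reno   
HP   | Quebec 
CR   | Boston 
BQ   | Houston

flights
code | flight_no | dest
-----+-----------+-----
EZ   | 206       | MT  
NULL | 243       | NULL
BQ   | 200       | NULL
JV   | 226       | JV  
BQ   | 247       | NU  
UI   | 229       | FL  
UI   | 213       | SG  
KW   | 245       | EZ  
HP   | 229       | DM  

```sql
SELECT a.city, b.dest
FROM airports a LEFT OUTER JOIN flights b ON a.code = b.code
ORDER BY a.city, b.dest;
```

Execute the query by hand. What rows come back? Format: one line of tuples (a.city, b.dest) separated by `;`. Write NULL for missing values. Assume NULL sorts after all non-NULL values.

LEFT JOIN keeps every row from `airports`; unmatched rows get NULL for `flights`'s columns.
Matching on a.code = b.code. A NULL in a compared column never satisfies the condition.
- a[0] code=CR → no match; kept with NULLs on the b side.
- a[1] code=BQ → 2 match(es) in b → 2 row(s).
- a[2] code=PD → no match; kept with NULLs on the b side.
- a[3] code=HP → 1 match(es) in b → 1 row(s).
- a[4] code=CR → no match; kept with NULLs on the b side.
- a[5] code=BQ → 2 match(es) in b → 2 row(s).
After projecting and ordering:
a.city | b.dest
Boston | NULL
Boston | NULL
Houston | NU
Houston | NULL
Quebec | DM
Reno | NULL
NULL | NU
NULL | NULL

(Boston, NULL); (Boston, NULL); (Houston, NU); (Houston, NULL); (Quebec, DM); (Reno, NULL); (NULL, NU); (NULL, NULL)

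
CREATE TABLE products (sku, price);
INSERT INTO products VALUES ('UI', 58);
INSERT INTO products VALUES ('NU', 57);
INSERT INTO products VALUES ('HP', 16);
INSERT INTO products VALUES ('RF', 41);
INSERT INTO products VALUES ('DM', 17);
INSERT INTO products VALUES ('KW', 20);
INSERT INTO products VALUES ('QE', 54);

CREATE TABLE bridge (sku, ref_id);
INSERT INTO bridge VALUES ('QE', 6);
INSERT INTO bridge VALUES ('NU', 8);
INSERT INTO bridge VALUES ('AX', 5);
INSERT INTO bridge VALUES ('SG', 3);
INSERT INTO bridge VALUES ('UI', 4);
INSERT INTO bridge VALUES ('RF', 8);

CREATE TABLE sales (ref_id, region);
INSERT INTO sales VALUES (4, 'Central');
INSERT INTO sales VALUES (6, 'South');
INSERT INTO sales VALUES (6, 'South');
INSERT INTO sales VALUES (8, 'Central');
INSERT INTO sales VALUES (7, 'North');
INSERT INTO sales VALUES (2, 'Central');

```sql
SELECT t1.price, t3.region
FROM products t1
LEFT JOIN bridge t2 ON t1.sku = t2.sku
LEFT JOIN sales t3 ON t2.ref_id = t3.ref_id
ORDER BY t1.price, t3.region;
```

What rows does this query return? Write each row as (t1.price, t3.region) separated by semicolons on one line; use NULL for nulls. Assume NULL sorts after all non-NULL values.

(16, NULL); (17, NULL); (20, NULL); (41, Central); (54, South); (54, South); (57, Central); (58, Central)

Evaluate left to right. First `products t1 LEFT JOIN bridge t2` on sku: 7 row(s).
Then LEFT JOIN `sales t3` on ref_id: each of those 7 rows is kept; rows whose t2.ref_id has no match in t3 get NULL for t3's columns.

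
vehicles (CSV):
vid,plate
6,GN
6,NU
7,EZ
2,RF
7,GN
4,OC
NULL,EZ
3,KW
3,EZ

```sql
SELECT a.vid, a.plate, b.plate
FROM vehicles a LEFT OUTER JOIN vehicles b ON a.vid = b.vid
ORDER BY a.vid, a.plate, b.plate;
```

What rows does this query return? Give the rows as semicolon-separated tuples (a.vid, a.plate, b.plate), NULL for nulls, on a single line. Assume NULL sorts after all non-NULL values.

(2, RF, RF); (3, EZ, EZ); (3, EZ, KW); (3, KW, EZ); (3, KW, KW); (4, OC, OC); (6, GN, GN); (6, GN, NU); (6, NU, GN); (6, NU, NU); (7, EZ, EZ); (7, EZ, GN); (7, GN, EZ); (7, GN, GN); (NULL, EZ, NULL)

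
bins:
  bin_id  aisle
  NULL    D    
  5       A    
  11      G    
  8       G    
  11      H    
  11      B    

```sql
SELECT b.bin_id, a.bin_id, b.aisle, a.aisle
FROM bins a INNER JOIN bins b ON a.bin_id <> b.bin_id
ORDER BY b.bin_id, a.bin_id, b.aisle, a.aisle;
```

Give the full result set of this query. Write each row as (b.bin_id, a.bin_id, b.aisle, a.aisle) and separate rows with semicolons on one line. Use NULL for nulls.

(5, 8, A, G); (5, 11, A, B); (5, 11, A, G); (5, 11, A, H); (8, 5, G, A); (8, 11, G, B); (8, 11, G, G); (8, 11, G, H); (11, 5, B, A); (11, 5, G, A); (11, 5, H, A); (11, 8, B, G); (11, 8, G, G); (11, 8, H, G)

INNER JOIN keeps only pairs where the ON condition holds.
Matching on a.bin_id <> b.bin_id. A NULL in a compared column never satisfies the condition.
Matched pairs: 14.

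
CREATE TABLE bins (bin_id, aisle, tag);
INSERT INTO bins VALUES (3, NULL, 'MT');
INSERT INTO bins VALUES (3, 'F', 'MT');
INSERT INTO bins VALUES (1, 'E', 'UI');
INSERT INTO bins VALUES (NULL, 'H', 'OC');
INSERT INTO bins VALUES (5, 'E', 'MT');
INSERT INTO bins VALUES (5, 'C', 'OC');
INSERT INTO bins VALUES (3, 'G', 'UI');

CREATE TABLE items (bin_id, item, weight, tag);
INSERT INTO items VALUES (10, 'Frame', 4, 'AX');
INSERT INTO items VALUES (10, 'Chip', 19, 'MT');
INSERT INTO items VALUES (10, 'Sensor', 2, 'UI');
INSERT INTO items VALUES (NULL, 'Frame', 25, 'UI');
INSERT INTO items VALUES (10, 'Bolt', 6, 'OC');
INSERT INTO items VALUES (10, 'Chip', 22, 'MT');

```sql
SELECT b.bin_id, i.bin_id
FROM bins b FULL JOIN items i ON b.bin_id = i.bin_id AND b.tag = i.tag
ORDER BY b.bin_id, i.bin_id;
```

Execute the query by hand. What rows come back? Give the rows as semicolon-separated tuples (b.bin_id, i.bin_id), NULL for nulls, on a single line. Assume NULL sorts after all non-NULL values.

FULL OUTER JOIN keeps every row from both sides; unmatched rows get NULL for the other side's columns.
Matching on b.bin_id = i.bin_id AND b.tag = i.tag. A NULL in a compared column never satisfies the condition.
- bin_id=3, tag=MT: no i row matches, row kept with i columns NULL.
- bin_id=3, tag=MT: no i row matches, row kept with i columns NULL.
- bin_id=1, tag=UI: no i row matches, row kept with i columns NULL.
- bin_id=NULL, tag=OC: no i row matches, row kept with i columns NULL.
- bin_id=5, tag=MT: no i row matches, row kept with i columns NULL.
- bin_id=5, tag=OC: no i row matches, row kept with i columns NULL.
- bin_id=3, tag=UI: no i row matches, row kept with i columns NULL.
- plus 6 unmatched i row(s), each kept with NULL b columns.

(1, NULL); (3, NULL); (3, NULL); (3, NULL); (5, NULL); (5, NULL); (NULL, 10); (NULL, 10); (NULL, 10); (NULL, 10); (NULL, 10); (NULL, NULL); (NULL, NULL)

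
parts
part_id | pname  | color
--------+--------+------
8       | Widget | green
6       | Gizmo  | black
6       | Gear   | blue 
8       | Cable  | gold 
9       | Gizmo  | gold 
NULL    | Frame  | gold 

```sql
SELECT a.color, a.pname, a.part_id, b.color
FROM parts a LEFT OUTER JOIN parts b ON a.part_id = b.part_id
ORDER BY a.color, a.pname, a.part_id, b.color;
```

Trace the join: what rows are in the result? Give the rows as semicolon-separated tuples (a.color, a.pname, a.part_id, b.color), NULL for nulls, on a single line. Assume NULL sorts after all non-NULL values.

LEFT JOIN keeps every row from `parts a`; unmatched rows get NULL for `parts b`'s columns.
Matching on a.part_id = b.part_id. A NULL in a compared column never satisfies the condition.
- a (part_id=8) pairs with 2 row(s) of b.
- a (part_id=6) pairs with 2 row(s) of b.
- a (part_id=6) pairs with 2 row(s) of b.
- a (part_id=8) pairs with 2 row(s) of b.
- a (part_id=9) pairs with 1 row(s) of b.
- a (part_id=NULL) has no partner → padded with NULL.
After projecting and ordering:
a.color | a.pname | a.part_id | b.color
black | Gizmo | 6 | black
black | Gizmo | 6 | blue
blue | Gear | 6 | black
blue | Gear | 6 | blue
gold | Cable | 8 | gold
gold | Cable | 8 | green
gold | Frame | NULL | NULL
gold | Gizmo | 9 | gold
green | Widget | 8 | gold
green | Widget | 8 | green

(black, Gizmo, 6, black); (black, Gizmo, 6, blue); (blue, Gear, 6, black); (blue, Gear, 6, blue); (gold, Cable, 8, gold); (gold, Cable, 8, green); (gold, Frame, NULL, NULL); (gold, Gizmo, 9, gold); (green, Widget, 8, gold); (green, Widget, 8, green)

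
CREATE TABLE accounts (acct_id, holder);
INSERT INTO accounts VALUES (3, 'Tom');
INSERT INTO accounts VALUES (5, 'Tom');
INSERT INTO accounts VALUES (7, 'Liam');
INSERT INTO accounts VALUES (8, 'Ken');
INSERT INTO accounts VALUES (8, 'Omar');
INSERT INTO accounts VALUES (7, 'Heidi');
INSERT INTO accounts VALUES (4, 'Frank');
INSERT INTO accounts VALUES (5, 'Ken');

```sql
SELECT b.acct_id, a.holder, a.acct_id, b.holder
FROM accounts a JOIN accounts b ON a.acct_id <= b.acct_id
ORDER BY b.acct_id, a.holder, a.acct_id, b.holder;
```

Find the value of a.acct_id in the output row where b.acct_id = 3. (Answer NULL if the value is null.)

3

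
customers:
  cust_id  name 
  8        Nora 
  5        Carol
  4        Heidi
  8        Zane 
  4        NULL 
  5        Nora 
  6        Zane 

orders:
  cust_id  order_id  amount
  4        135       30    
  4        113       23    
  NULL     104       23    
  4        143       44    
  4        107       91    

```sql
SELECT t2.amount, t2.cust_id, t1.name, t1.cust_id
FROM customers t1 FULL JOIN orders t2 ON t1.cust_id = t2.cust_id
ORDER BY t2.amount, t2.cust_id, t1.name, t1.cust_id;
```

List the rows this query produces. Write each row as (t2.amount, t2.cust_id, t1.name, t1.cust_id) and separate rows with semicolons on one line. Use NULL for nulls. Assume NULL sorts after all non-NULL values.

FULL OUTER JOIN keeps every row from both sides; unmatched rows get NULL for the other side's columns.
Matching on t1.cust_id = t2.cust_id. A NULL in a compared column never satisfies the condition.
Matched pairs: 8; unmatched t1 rows kept: 5; unmatched t2 rows kept: 1.

(23, 4, Heidi, 4); (23, 4, NULL, 4); (23, NULL, NULL, NULL); (30, 4, Heidi, 4); (30, 4, NULL, 4); (44, 4, Heidi, 4); (44, 4, NULL, 4); (91, 4, Heidi, 4); (91, 4, NULL, 4); (NULL, NULL, Carol, 5); (NULL, NULL, Nora, 5); (NULL, NULL, Nora, 8); (NULL, NULL, Zane, 6); (NULL, NULL, Zane, 8)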